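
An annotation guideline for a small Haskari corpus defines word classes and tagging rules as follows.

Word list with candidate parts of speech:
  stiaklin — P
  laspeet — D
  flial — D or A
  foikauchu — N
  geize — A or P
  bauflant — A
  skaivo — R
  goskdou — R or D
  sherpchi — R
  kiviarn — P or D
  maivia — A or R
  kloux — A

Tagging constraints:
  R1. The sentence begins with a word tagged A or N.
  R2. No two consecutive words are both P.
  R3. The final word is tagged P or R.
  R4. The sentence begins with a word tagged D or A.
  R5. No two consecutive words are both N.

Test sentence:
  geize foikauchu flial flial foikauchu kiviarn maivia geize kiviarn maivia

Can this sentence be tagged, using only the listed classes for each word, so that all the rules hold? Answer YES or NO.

YES

Candidates per position — 1:geize {A,P}; 2:foikauchu {N}; 3:flial {D,A}; 4:flial {D,A}; 5:foikauchu {N}; 6:kiviarn {P,D}; 7:maivia {A,R}; 8:geize {A,P}; 9:kiviarn {P,D}; 10:maivia {A,R}.
One satisfying assignment: A N A A N D A P D R.
Rule-by-rule: rule 1 holds; rule 2 holds; rule 3 holds; rule 4 holds; rule 5 holds.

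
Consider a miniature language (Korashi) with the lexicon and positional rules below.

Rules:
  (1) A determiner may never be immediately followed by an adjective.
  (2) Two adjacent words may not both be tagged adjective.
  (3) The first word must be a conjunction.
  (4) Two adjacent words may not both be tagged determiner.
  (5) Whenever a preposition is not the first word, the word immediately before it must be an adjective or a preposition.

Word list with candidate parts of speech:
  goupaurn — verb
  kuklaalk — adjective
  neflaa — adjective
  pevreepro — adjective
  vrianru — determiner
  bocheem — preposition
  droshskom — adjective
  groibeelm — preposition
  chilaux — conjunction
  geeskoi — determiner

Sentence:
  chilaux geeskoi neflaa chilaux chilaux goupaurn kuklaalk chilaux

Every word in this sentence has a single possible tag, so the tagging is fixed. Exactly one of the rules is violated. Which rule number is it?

Fixed tagging: conjunction determiner adjective conjunction conjunction verb adjective conjunction.
Rule check: R1 violated, R2 holds, R3 holds, R4 holds, R5 holds.
Only rule 1 fails.

1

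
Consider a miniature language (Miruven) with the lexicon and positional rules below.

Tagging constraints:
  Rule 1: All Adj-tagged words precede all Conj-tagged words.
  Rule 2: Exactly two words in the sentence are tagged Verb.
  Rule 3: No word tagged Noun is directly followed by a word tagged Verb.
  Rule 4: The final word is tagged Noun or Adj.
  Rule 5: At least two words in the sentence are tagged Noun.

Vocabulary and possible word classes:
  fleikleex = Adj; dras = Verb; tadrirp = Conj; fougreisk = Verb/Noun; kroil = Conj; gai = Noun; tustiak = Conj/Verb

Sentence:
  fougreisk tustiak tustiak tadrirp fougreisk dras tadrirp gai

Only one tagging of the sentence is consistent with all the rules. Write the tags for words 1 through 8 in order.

Candidates per position — 1:fougreisk {Verb,Noun}; 2:tustiak {Conj,Verb}; 3:tustiak {Conj,Verb}; 4:tadrirp {Conj}; 5:fougreisk {Verb,Noun}; 6:dras {Verb}; 7:tadrirp {Conj}; 8:gai {Noun}.
If word 5 were Noun, no tagging could satisfy rule 3; so word 5 is Verb.
If word 1 were Verb, no tagging could satisfy rule 2; so word 1 is Noun.
If word 2 were Verb, no tagging could satisfy rule 2; so word 2 is Conj.
If word 3 were Verb, no tagging could satisfy rule 2; so word 3 is Conj.
That leaves exactly one tagging: Noun Conj Conj Conj Verb Verb Conj Noun.
Check: rule 1 satisfied; rule 2 satisfied; rule 3 satisfied; rule 4 satisfied; rule 5 satisfied.

Noun Conj Conj Conj Verb Verb Conj Noun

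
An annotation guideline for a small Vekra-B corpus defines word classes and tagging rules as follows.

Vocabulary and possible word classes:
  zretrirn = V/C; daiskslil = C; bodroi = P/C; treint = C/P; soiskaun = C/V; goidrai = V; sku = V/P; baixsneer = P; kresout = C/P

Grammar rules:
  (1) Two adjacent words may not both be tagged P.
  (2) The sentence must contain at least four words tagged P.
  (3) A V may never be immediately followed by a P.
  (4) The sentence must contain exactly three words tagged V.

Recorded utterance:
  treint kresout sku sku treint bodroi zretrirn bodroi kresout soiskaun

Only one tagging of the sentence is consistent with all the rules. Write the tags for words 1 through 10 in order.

Candidates per position — 1:treint {C,P}; 2:kresout {C,P}; 3:sku {V,P}; 4:sku {V,P}; 5:treint {C,P}; 6:bodroi {P,C}; 7:zretrirn {V,C}; 8:bodroi {P,C}; 9:kresout {C,P}; 10:soiskaun {C,V}.
The remaining ambiguous positions (1, 2, 3, 4, 5, 6, 7, 8, 9, 10) are resolved jointly — only one combination satisfies every rule.
So the tagging must be: P C P V C P V C P V.
Check: rule 1 satisfied; rule 2 satisfied; rule 3 satisfied; rule 4 satisfied.

P C P V C P V C P V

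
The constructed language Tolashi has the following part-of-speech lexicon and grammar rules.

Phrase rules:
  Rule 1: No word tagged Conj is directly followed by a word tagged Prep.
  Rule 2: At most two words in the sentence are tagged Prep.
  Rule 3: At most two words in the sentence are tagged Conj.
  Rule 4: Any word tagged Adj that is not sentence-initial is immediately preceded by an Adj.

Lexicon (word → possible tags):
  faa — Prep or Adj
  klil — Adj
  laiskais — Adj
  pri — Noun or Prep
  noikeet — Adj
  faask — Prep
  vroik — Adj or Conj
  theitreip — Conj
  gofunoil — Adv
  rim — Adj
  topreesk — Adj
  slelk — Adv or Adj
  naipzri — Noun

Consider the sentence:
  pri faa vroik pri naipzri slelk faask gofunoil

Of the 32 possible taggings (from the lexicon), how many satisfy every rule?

Candidates per position — 1:pri {Noun,Prep}; 2:faa {Prep,Adj}; 3:vroik {Adj,Conj}; 4:pri {Noun,Prep}; 5:naipzri {Noun}; 6:slelk {Adv,Adj}; 7:faask {Prep}; 8:gofunoil {Adv}.
There are 32 candidate sequences in total.
The sequences that satisfy every rule: Noun Prep Conj Noun Noun Adv Prep Adv.
Count = 1.

1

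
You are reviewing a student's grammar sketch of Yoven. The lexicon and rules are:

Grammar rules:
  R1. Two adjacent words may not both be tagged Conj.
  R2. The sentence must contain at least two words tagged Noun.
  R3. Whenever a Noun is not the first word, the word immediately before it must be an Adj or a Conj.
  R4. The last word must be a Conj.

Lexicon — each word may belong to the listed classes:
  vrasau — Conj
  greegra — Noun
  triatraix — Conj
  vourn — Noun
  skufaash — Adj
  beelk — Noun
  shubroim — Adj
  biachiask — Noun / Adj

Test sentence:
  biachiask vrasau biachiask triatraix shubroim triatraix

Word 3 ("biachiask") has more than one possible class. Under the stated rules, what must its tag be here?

Candidates per position — 1:biachiask {Noun,Adj}; 2:vrasau {Conj}; 3:biachiask {Noun,Adj}; 4:triatraix {Conj}; 5:shubroim {Adj}; 6:triatraix {Conj}.
Word 1 cannot be Adj — rule 2 would then fail for every completion. It is Noun.
Word 3 cannot be Adj — rule 2 would then fail for every completion. It is Noun.
The unique satisfying tagging is: Noun Conj Noun Conj Adj Conj.
Verifying each rule — rule 1 ✓; rule 2 ✓; rule 3 ✓; rule 4 ✓.

Noun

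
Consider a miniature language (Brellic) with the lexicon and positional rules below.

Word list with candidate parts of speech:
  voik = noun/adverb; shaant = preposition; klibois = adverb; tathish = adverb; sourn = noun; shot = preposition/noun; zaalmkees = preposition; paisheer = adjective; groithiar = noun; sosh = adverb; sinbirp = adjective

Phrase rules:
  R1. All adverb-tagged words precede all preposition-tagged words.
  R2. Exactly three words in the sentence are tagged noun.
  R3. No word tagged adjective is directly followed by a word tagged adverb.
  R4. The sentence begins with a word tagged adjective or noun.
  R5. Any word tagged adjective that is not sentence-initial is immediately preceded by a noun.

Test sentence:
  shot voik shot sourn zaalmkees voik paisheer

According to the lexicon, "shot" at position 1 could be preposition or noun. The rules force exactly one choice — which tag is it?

Candidates per position — 1:shot {preposition,noun}; 2:voik {noun,adverb}; 3:shot {preposition,noun}; 4:sourn {noun}; 5:zaalmkees {preposition}; 6:voik {noun,adverb}; 7:paisheer {adjective}.
Position 1: tagging it preposition would leave rule 4 unsatisfiable, so it must be noun.
Position 6: tagging it adverb would leave rule 1 unsatisfiable, so it must be noun.
Position 2: tagging it noun would leave rule 2 unsatisfiable, so it must be adverb.
Position 3: tagging it noun would leave rule 2 unsatisfiable, so it must be preposition.
The only consistent sequence is: noun adverb preposition noun preposition noun adjective.
Verifying each rule — rule 1 ✓; rule 2 ✓; rule 3 ✓; rule 4 ✓; rule 5 ✓.

noun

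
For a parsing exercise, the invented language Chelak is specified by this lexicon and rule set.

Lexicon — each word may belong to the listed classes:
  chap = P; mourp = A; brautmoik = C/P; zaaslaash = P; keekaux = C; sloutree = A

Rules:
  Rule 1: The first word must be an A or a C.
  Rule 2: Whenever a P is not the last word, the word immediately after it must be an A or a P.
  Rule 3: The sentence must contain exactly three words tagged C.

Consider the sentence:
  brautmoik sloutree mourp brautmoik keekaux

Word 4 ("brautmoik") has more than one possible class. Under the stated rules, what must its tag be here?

C

Candidates per position — 1:brautmoik {C,P}; 2:sloutree {A}; 3:mourp {A}; 4:brautmoik {C,P}; 5:keekaux {C}.
Word 1 cannot be P — rule 1 would then fail for every completion. It is C.
Word 4 cannot be P — rule 2 would then fail for every completion. It is C.
The only consistent sequence is: C A A C C.
Rule-by-rule: rule 1 holds; rule 2 holds; rule 3 holds.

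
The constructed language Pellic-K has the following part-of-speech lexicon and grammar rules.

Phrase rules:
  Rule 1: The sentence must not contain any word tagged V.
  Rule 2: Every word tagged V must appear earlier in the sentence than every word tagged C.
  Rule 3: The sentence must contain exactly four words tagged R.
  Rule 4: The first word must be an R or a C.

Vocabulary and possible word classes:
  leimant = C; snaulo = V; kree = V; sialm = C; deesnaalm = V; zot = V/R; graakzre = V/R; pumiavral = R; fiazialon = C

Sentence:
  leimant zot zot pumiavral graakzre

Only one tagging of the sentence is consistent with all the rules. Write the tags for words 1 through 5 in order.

C R R R R

Candidates per position — 1:leimant {C}; 2:zot {V,R}; 3:zot {V,R}; 4:pumiavral {R}; 5:graakzre {V,R}.
If word 2 were V, no tagging could satisfy rule 1; so word 2 is R.
If word 3 were V, no tagging could satisfy rule 1; so word 3 is R.
If word 5 were V, no tagging could satisfy rule 1; so word 5 is R.
The unique satisfying tagging is: C R R R R.
Checking: rule 1 holds; rule 2 holds; rule 3 holds; rule 4 holds.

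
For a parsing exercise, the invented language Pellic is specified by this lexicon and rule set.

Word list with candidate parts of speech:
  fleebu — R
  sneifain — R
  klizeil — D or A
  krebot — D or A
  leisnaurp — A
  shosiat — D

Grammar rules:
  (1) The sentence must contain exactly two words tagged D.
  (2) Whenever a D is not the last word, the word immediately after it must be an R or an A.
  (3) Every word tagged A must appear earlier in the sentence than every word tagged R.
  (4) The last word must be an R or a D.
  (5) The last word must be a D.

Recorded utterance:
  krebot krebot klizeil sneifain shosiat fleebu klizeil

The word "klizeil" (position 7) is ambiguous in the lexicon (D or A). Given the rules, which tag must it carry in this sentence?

Candidates per position — 1:krebot {D,A}; 2:krebot {D,A}; 3:klizeil {D,A}; 4:sneifain {R}; 5:shosiat {D}; 6:fleebu {R}; 7:klizeil {D,A}.
Word 7 cannot be A — rule 3 would then fail for every completion. It is D.
Word 1 cannot be D — rule 1 would then fail for every completion. It is A.
Word 2 cannot be D — rule 1 would then fail for every completion. It is A.
Word 3 cannot be D — rule 1 would then fail for every completion. It is A.
So the tagging must be: A A A R D R D.
Checking: rule 1 satisfied; rule 2 satisfied; rule 3 satisfied; rule 4 satisfied; rule 5 satisfied.

D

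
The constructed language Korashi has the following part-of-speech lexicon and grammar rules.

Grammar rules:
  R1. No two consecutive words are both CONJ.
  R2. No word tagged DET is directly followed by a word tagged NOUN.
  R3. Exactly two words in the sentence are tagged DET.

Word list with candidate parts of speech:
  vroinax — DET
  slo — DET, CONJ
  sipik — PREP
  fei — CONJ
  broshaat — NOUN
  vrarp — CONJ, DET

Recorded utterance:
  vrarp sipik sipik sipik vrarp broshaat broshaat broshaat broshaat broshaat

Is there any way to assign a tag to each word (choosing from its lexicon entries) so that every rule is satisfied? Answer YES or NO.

NO

Candidates per position — 1:vrarp {CONJ,DET}; 2:sipik {PREP}; 3:sipik {PREP}; 4:sipik {PREP}; 5:vrarp {CONJ,DET}; 6:broshaat {NOUN}; 7:broshaat {NOUN}; 8:broshaat {NOUN}; 9:broshaat {NOUN}; 10:broshaat {NOUN}.
Every candidate sequence violates at least one rule; no consistent tagging exists.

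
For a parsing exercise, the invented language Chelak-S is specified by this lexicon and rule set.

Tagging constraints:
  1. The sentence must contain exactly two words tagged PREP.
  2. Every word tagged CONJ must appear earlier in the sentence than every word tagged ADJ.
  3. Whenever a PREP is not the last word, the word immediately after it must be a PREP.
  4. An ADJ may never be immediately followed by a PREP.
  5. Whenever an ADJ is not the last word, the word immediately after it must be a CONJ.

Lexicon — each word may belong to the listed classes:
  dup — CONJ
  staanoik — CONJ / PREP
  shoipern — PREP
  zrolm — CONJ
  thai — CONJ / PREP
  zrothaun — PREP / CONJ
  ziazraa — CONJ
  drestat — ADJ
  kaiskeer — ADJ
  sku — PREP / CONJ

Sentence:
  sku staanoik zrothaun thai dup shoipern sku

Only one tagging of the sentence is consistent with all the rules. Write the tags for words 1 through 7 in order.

CONJ CONJ CONJ CONJ CONJ PREP PREP

Candidates per position — 1:sku {PREP,CONJ}; 2:staanoik {CONJ,PREP}; 3:zrothaun {PREP,CONJ}; 4:thai {CONJ,PREP}; 5:dup {CONJ}; 6:shoipern {PREP}; 7:sku {PREP,CONJ}.
Word 1 cannot be PREP — rule 3 would then fail for every completion. It is CONJ.
Word 2 cannot be PREP — rule 3 would then fail for every completion. It is CONJ.
Word 3 cannot be PREP — rule 3 would then fail for every completion. It is CONJ.
Word 4 cannot be PREP — rule 3 would then fail for every completion. It is CONJ.
Word 7 cannot be CONJ — rule 1 would then fail for every completion. It is PREP.
That leaves exactly one tagging: CONJ CONJ CONJ CONJ CONJ PREP PREP.
Rule-by-rule: rule 1 satisfied; rule 2 satisfied; rule 3 satisfied; rule 4 satisfied; rule 5 satisfied.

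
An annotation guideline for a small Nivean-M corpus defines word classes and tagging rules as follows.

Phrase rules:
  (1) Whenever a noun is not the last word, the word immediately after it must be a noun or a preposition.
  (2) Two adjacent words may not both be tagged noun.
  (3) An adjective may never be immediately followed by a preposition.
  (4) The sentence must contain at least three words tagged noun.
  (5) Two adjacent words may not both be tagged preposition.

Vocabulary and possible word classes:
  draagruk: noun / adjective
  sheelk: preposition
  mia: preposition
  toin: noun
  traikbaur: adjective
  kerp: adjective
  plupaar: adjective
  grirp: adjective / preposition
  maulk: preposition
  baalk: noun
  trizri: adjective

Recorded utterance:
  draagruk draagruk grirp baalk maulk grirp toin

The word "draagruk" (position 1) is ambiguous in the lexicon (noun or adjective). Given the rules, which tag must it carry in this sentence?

adjective

Candidates per position — 1:draagruk {noun,adjective}; 2:draagruk {noun,adjective}; 3:grirp {adjective,preposition}; 4:baalk {noun}; 5:maulk {preposition}; 6:grirp {adjective,preposition}; 7:toin {noun}.
If word 6 were preposition, no tagging could satisfy rule 5; so word 6 is adjective.
Position 1: the remaining choice is settled jointly with positions 2, 3 — only adjective at position 1 is part of a tagging that satisfies every rule.
The unique satisfying tagging is: adjective noun preposition noun preposition adjective noun.
Check: rule 1 ✓; rule 2 ✓; rule 3 ✓; rule 4 ✓; rule 5 ✓.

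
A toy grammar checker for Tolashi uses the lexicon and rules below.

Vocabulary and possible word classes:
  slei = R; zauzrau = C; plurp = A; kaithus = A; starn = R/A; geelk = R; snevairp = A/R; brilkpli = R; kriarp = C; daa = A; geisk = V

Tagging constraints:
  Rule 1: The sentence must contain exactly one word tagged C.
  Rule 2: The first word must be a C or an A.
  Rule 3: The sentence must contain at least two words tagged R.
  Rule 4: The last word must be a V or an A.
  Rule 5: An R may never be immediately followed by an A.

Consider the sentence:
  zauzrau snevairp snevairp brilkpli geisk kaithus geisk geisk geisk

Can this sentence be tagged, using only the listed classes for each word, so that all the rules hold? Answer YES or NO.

Candidates per position — 1:zauzrau {C}; 2:snevairp {A,R}; 3:snevairp {A,R}; 4:brilkpli {R}; 5:geisk {V}; 6:kaithus {A}; 7:geisk {V}; 8:geisk {V}; 9:geisk {V}.
One satisfying assignment: C R R R V A V V V.
Check: rule 1 ok; rule 2 ok; rule 3 ok; rule 4 ok; rule 5 ok.

YES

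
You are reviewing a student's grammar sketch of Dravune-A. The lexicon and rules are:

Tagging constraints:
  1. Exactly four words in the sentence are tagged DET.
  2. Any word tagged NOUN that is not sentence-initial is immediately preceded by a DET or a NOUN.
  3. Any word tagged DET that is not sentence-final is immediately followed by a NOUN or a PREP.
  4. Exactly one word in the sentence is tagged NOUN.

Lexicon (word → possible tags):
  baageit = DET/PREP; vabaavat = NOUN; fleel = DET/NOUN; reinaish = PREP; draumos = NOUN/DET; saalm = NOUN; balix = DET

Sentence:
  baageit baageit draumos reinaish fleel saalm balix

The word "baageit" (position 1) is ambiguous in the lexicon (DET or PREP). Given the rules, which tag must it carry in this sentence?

Candidates per position — 1:baageit {DET,PREP}; 2:baageit {DET,PREP}; 3:draumos {NOUN,DET}; 4:reinaish {PREP}; 5:fleel {DET,NOUN}; 6:saalm {NOUN}; 7:balix {DET}.
If word 3 were NOUN, no tagging could satisfy rule 4; so word 3 is DET.
If word 5 were NOUN, no tagging could satisfy rule 2; so word 5 is DET.
If word 2 were DET, no tagging could satisfy rule 3; so word 2 is PREP.
If word 1 were PREP, no tagging could satisfy rule 1; so word 1 is DET.
That leaves exactly one tagging: DET PREP DET PREP DET NOUN DET.
Verifying each rule — rule 1 satisfied; rule 2 satisfied; rule 3 satisfied; rule 4 satisfied.

DET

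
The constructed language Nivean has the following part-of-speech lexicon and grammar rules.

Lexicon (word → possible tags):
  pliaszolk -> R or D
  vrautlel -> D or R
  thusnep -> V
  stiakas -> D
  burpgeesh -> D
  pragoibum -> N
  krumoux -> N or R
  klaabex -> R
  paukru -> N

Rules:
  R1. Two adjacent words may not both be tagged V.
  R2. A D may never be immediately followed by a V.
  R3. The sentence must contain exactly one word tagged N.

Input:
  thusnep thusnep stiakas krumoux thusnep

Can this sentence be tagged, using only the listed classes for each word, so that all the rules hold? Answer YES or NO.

Candidates per position — 1:thusnep {V}; 2:thusnep {V}; 3:stiakas {D}; 4:krumoux {N,R}; 5:thusnep {V}.
Rule 1 cannot be satisfied by any choice of tags from the lexicon.
So there is no consistent tagging.

NO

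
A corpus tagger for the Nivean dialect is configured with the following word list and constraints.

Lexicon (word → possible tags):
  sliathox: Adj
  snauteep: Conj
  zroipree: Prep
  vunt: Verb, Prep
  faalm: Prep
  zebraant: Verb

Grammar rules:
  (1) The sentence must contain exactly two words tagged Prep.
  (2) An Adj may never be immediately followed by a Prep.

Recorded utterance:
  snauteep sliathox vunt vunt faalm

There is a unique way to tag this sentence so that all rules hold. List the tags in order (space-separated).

Candidates per position — 1:snauteep {Conj}; 2:sliathox {Adj}; 3:vunt {Verb,Prep}; 4:vunt {Verb,Prep}; 5:faalm {Prep}.
At position 3, choosing Prep makes rule 2 impossible to satisfy; hence Verb.
At position 4, choosing Verb makes rule 1 impossible to satisfy; hence Prep.
The only consistent sequence is: Conj Adj Verb Prep Prep.
Rule-by-rule: rule 1 ✓; rule 2 ✓.

Conj Adj Verb Prep Prep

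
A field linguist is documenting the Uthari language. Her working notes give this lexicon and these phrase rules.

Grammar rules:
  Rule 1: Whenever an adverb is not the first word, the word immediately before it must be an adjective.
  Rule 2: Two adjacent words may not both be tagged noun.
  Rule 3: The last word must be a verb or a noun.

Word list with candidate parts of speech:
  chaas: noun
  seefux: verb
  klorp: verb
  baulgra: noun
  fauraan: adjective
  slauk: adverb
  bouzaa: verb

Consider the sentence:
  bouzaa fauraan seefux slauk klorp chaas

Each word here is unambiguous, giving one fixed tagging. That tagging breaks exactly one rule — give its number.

Fixed tagging: verb adjective verb adverb verb noun.
Checking each rule: R1 fails, R2 ok, R3 ok.
Only rule 1 fails.

1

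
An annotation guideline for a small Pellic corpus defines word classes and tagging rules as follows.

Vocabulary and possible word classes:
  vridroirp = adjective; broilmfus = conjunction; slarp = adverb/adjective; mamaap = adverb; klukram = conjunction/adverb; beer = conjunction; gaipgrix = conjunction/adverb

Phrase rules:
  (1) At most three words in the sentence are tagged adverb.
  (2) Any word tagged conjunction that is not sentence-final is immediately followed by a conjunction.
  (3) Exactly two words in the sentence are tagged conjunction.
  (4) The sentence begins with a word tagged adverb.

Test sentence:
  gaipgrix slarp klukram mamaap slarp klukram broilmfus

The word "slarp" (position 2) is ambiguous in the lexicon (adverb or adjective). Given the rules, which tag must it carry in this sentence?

Candidates per position — 1:gaipgrix {conjunction,adverb}; 2:slarp {adverb,adjective}; 3:klukram {conjunction,adverb}; 4:mamaap {adverb}; 5:slarp {adverb,adjective}; 6:klukram {conjunction,adverb}; 7:broilmfus {conjunction}.
If word 1 were conjunction, no tagging could satisfy rule 2; so word 1 is adverb.
If word 3 were conjunction, no tagging could satisfy rule 2; so word 3 is adverb.
If word 5 were adverb, no tagging could satisfy rule 1; so word 5 is adjective.
If word 6 were adverb, no tagging could satisfy rule 1; so word 6 is conjunction.
If word 2 were adverb, no tagging could satisfy rule 1; so word 2 is adjective.
The unique satisfying tagging is: adverb adjective adverb adverb adjective conjunction conjunction.
Check: rule 1 ok; rule 2 ok; rule 3 ok; rule 4 ok.

adjective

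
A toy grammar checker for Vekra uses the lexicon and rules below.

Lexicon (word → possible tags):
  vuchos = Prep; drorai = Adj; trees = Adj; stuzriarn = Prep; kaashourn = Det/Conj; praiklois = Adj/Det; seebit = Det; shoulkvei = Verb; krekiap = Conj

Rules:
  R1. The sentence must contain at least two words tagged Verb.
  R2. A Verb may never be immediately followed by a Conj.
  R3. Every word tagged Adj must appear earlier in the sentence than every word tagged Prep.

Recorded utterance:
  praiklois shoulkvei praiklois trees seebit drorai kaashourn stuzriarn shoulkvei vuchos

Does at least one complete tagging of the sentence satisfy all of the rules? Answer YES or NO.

Candidates per position — 1:praiklois {Adj,Det}; 2:shoulkvei {Verb}; 3:praiklois {Adj,Det}; 4:trees {Adj}; 5:seebit {Det}; 6:drorai {Adj}; 7:kaashourn {Det,Conj}; 8:stuzriarn {Prep}; 9:shoulkvei {Verb}; 10:vuchos {Prep}.
One satisfying assignment: Det Verb Adj Adj Det Adj Det Prep Verb Prep.
Check: rule 1 ✓; rule 2 ✓; rule 3 ✓.

YES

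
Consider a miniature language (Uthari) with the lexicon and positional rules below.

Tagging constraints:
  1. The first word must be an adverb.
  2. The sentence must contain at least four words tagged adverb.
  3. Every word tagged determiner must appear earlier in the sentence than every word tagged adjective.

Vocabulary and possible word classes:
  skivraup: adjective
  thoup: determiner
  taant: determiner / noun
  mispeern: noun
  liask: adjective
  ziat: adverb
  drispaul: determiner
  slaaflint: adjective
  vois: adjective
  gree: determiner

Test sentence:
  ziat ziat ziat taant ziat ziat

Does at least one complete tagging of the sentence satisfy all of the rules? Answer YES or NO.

YES

Candidates per position — 1:ziat {adverb}; 2:ziat {adverb}; 3:ziat {adverb}; 4:taant {determiner,noun}; 5:ziat {adverb}; 6:ziat {adverb}.
One satisfying assignment: adverb adverb adverb noun adverb adverb.
Checking: rule 1 holds; rule 2 holds; rule 3 holds.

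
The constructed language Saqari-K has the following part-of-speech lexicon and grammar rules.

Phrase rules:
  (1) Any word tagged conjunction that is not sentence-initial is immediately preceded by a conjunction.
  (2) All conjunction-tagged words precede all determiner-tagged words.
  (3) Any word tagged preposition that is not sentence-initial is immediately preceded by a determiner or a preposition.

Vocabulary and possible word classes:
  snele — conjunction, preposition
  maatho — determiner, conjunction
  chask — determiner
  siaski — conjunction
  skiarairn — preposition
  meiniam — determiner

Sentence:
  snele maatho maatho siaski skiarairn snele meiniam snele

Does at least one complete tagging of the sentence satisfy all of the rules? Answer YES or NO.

Candidates per position — 1:snele {conjunction,preposition}; 2:maatho {determiner,conjunction}; 3:maatho {determiner,conjunction}; 4:siaski {conjunction}; 5:skiarairn {preposition}; 6:snele {conjunction,preposition}; 7:meiniam {determiner}; 8:snele {conjunction,preposition}.
Rule 3 cannot be satisfied by any choice of tags from the lexicon.
So there is no consistent tagging.

NO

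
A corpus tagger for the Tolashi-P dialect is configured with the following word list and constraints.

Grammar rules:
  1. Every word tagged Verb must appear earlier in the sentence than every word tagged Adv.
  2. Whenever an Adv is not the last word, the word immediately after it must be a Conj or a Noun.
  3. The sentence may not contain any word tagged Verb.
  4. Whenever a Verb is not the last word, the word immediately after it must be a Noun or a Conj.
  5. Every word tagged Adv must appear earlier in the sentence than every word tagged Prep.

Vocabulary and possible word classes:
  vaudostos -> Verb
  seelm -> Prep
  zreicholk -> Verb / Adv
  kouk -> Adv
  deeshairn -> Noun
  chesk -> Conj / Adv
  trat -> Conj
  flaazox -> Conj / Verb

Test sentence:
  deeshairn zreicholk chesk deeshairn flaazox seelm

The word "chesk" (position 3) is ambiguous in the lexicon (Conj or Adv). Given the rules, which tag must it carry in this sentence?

Conj

Candidates per position — 1:deeshairn {Noun}; 2:zreicholk {Verb,Adv}; 3:chesk {Conj,Adv}; 4:deeshairn {Noun}; 5:flaazox {Conj,Verb}; 6:seelm {Prep}.
Word 2 cannot be Verb — rule 3 would then fail for every completion. It is Adv.
Word 3 cannot be Adv — rule 2 would then fail for every completion. It is Conj.
Word 5 cannot be Verb — rule 1 would then fail for every completion. It is Conj.
That leaves exactly one tagging: Noun Adv Conj Noun Conj Prep.
Rule-by-rule: rule 1 holds; rule 2 holds; rule 3 holds; rule 4 holds; rule 5 holds.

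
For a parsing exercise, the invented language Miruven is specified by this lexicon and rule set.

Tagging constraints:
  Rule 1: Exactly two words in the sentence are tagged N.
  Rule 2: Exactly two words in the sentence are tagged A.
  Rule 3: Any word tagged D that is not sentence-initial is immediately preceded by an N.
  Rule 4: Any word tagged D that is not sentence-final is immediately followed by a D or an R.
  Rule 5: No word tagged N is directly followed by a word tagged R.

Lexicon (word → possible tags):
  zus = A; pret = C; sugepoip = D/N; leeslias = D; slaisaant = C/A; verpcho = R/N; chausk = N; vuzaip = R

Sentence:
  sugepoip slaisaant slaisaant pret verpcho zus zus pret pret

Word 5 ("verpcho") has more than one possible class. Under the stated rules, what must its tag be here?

Candidates per position — 1:sugepoip {D,N}; 2:slaisaant {C,A}; 3:slaisaant {C,A}; 4:pret {C}; 5:verpcho {R,N}; 6:zus {A}; 7:zus {A}; 8:pret {C}; 9:pret {C}.
Position 1: D is ruled out by rule 1; that leaves N.
Position 2: A is ruled out by rule 2; that leaves C.
Position 3: A is ruled out by rule 2; that leaves C.
Position 5: R is ruled out by rule 1; that leaves N.
The only consistent sequence is: N C C C N A A C C.
Verifying each rule — rule 1 ok; rule 2 ok; rule 3 ok; rule 4 ok; rule 5 ok.

N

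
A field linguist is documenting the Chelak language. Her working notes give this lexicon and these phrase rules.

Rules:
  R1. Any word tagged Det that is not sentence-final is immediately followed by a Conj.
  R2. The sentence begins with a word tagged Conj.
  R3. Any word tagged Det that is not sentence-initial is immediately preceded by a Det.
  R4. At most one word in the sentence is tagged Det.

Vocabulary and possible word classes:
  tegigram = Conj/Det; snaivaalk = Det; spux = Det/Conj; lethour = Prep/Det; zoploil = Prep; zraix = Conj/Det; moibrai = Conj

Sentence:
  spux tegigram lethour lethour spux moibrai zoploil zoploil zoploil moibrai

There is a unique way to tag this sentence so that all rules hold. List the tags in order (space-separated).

Conj Conj Prep Prep Conj Conj Prep Prep Prep Conj

Candidates per position — 1:spux {Det,Conj}; 2:tegigram {Conj,Det}; 3:lethour {Prep,Det}; 4:lethour {Prep,Det}; 5:spux {Det,Conj}; 6:moibrai {Conj}; 7:zoploil {Prep}; 8:zoploil {Prep}; 9:zoploil {Prep}; 10:moibrai {Conj}.
If word 1 were Det, no tagging could satisfy rule 2; so word 1 is Conj.
If word 2 were Det, no tagging could satisfy rule 1; so word 2 is Conj.
If word 3 were Det, no tagging could satisfy rule 1; so word 3 is Prep.
If word 4 were Det, no tagging could satisfy rule 3; so word 4 is Prep.
If word 5 were Det, no tagging could satisfy rule 3; so word 5 is Conj.
The unique satisfying tagging is: Conj Conj Prep Prep Conj Conj Prep Prep Prep Conj.
Verifying each rule — rule 1 ok; rule 2 ok; rule 3 ok; rule 4 ok.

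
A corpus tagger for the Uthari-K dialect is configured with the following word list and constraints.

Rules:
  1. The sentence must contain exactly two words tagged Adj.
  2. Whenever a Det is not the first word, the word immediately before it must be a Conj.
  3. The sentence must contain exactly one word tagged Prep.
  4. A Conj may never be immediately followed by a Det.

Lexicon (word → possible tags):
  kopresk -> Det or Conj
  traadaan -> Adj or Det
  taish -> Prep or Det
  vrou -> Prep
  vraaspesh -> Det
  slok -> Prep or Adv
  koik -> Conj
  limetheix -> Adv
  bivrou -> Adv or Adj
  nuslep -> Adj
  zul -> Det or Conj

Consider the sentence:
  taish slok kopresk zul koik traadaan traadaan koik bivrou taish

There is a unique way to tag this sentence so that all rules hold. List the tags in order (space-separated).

Det Adv Conj Conj Conj Adj Adj Conj Adv Prep

Candidates per position — 1:taish {Prep,Det}; 2:slok {Prep,Adv}; 3:kopresk {Det,Conj}; 4:zul {Det,Conj}; 5:koik {Conj}; 6:traadaan {Adj,Det}; 7:traadaan {Adj,Det}; 8:koik {Conj}; 9:bivrou {Adv,Adj}; 10:taish {Prep,Det}.
If word 3 were Det, no tagging could satisfy rule 2; so word 3 is Conj.
If word 4 were Det, no tagging could satisfy rule 4; so word 4 is Conj.
If word 6 were Det, no tagging could satisfy rule 4; so word 6 is Adj.
If word 7 were Det, no tagging could satisfy rule 2; so word 7 is Adj.
If word 9 were Adj, no tagging could satisfy rule 1; so word 9 is Adv.
If word 10 were Det, no tagging could satisfy rule 2; so word 10 is Prep.
If word 1 were Prep, no tagging could satisfy rule 3; so word 1 is Det.
If word 2 were Prep, no tagging could satisfy rule 3; so word 2 is Adv.
The unique satisfying tagging is: Det Adv Conj Conj Conj Adj Adj Conj Adv Prep.
Check: rule 1 ok; rule 2 ok; rule 3 ok; rule 4 ok.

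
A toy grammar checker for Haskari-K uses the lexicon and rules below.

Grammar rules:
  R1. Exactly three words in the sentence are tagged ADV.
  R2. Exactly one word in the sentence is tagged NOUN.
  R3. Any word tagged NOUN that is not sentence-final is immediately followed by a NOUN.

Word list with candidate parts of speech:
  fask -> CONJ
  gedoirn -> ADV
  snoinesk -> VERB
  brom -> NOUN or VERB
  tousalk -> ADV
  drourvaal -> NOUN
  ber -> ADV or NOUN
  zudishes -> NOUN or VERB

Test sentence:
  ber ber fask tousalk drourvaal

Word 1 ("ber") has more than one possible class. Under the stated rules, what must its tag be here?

Candidates per position — 1:ber {ADV,NOUN}; 2:ber {ADV,NOUN}; 3:fask {CONJ}; 4:tousalk {ADV}; 5:drourvaal {NOUN}.
Word 1 cannot be NOUN — rule 1 would then fail for every completion. It is ADV.
Word 2 cannot be NOUN — rule 1 would then fail for every completion. It is ADV.
So the tagging must be: ADV ADV CONJ ADV NOUN.
Checking: rule 1 satisfied; rule 2 satisfied; rule 3 satisfied.

ADV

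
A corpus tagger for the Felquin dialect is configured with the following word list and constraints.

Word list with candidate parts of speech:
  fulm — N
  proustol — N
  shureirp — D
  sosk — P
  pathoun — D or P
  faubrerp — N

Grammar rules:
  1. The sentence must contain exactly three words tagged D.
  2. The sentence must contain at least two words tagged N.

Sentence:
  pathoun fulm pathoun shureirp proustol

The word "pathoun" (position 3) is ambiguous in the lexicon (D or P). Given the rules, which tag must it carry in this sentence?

D

Candidates per position — 1:pathoun {D,P}; 2:fulm {N}; 3:pathoun {D,P}; 4:shureirp {D}; 5:proustol {N}.
Word 1 cannot be P — rule 1 would then fail for every completion. It is D.
Word 3 cannot be P — rule 1 would then fail for every completion. It is D.
The only consistent sequence is: D N D D N.
Checking: rule 1 ✓; rule 2 ✓.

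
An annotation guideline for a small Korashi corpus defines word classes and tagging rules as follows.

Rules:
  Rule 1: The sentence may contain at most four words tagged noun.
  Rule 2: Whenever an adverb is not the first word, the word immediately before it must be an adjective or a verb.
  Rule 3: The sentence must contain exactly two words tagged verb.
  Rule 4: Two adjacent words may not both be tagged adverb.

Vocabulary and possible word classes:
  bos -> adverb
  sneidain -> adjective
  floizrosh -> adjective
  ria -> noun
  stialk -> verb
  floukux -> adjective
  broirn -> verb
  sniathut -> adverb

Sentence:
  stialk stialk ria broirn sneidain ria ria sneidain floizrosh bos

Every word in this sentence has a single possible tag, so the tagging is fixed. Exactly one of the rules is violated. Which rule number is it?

3

Fixed tagging: verb verb noun verb adjective noun noun adjective adjective adverb.
Rule check: R1 pass, R2 pass, R3 fail, R4 pass.
Only rule 3 fails.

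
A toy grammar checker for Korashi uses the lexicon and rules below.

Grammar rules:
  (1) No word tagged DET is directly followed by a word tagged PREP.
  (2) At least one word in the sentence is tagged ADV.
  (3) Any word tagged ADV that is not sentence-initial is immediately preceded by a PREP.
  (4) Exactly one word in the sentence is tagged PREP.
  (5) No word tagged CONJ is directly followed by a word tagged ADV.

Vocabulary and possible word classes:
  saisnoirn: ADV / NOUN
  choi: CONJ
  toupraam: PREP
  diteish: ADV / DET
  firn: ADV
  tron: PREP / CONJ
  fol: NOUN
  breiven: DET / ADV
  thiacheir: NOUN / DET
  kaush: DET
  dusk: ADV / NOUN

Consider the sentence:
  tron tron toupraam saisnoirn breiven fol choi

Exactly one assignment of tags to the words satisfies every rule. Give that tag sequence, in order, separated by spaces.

CONJ CONJ PREP ADV DET NOUN CONJ

Candidates per position — 1:tron {PREP,CONJ}; 2:tron {PREP,CONJ}; 3:toupraam {PREP}; 4:saisnoirn {ADV,NOUN}; 5:breiven {DET,ADV}; 6:fol {NOUN}; 7:choi {CONJ}.
Word 1 cannot be PREP — rule 4 would then fail for every completion. It is CONJ.
Word 2 cannot be PREP — rule 4 would then fail for every completion. It is CONJ.
Word 5 cannot be ADV — rule 3 would then fail for every completion. It is DET.
Word 4 cannot be NOUN — rule 2 would then fail for every completion. It is ADV.
So the tagging must be: CONJ CONJ PREP ADV DET NOUN CONJ.
Rule-by-rule: rule 1 holds; rule 2 holds; rule 3 holds; rule 4 holds; rule 5 holds.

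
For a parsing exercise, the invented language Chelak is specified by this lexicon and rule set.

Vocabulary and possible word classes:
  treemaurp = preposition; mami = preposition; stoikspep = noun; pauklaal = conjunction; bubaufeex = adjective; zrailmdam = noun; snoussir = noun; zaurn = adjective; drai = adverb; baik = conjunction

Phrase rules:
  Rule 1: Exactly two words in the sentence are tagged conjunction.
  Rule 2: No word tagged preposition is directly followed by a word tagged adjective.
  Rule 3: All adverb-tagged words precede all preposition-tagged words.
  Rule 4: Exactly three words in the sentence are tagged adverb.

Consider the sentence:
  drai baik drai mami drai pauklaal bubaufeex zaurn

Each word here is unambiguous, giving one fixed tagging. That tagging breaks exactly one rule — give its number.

3

Fixed tagging: adverb conjunction adverb preposition adverb conjunction adjective adjective.
Applying the rules: R1 ok, R2 ok, R3 fails, R4 ok.
Only rule 3 fails.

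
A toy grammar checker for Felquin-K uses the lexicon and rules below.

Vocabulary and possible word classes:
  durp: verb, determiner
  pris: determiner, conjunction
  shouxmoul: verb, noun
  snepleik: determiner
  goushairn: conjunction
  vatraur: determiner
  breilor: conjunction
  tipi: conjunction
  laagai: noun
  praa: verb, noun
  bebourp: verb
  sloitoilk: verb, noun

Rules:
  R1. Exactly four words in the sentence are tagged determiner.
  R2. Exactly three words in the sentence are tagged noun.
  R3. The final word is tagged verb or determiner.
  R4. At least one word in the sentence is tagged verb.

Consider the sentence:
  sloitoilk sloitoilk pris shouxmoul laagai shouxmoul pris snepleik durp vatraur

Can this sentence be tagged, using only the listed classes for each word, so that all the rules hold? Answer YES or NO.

Candidates per position — 1:sloitoilk {verb,noun}; 2:sloitoilk {verb,noun}; 3:pris {determiner,conjunction}; 4:shouxmoul {verb,noun}; 5:laagai {noun}; 6:shouxmoul {verb,noun}; 7:pris {determiner,conjunction}; 8:snepleik {determiner}; 9:durp {verb,determiner}; 10:vatraur {determiner}.
One satisfying assignment: noun noun determiner verb noun verb determiner determiner verb determiner.
Rule-by-rule: rule 1 ✓; rule 2 ✓; rule 3 ✓; rule 4 ✓.

YES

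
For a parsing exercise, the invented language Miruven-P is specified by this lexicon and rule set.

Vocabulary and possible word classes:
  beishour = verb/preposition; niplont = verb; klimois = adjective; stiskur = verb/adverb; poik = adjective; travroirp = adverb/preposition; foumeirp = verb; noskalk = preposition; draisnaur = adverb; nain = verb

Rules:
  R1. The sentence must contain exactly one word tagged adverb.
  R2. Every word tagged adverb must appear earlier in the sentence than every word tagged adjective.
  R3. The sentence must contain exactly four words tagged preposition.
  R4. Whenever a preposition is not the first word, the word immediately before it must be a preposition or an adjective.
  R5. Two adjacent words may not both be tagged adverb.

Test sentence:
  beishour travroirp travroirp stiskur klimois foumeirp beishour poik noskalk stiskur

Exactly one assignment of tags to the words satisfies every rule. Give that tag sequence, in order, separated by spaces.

Candidates per position — 1:beishour {verb,preposition}; 2:travroirp {adverb,preposition}; 3:travroirp {adverb,preposition}; 4:stiskur {verb,adverb}; 5:klimois {adjective}; 6:foumeirp {verb}; 7:beishour {verb,preposition}; 8:poik {adjective}; 9:noskalk {preposition}; 10:stiskur {verb,adverb}.
Position 7: preposition is ruled out by rule 4; that leaves verb.
Position 10: adverb is ruled out by rule 2; that leaves verb.
Position 1: verb is ruled out by rule 3; that leaves preposition.
Position 2: adverb is ruled out by rule 3; that leaves preposition.
Position 3: adverb is ruled out by rule 3; that leaves preposition.
Position 4: verb is ruled out by rule 1; that leaves adverb.
That leaves exactly one tagging: preposition preposition preposition adverb adjective verb verb adjective preposition verb.
Rule-by-rule: rule 1 ok; rule 2 ok; rule 3 ok; rule 4 ok; rule 5 ok.

preposition preposition preposition adverb adjective verb verb adjective preposition verb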